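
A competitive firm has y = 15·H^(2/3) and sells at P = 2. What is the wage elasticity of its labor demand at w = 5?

ε = -3

MP_H = (2/3)·15·H^(-1/3), so P·MP_H = w gives 20·H^(-1/3) = w.
Solving, H(w) = (20/w)^(3). This is a constant-elasticity form: H ∝ w^(−3), so ε = −3.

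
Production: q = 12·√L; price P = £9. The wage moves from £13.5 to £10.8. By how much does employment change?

From P·MP_L = w with MP_L = 6·L^(-1/2), the labor demand is L(w) = (54/w)^(2).
At w = 13.5: L = 16. At w = 10.8: L = 25.
ΔL = 25 − 16 = 9.

ΔL = 9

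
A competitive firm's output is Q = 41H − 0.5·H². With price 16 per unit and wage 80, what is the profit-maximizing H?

H* = 36

The marginal product of H is MP_H = 41 − H.
A price-taking firm hires until the value of the marginal product equals the wage: P·MP_H = w, so 16·(41 − H) = 80.
Then 41 − H = 5, giving H = 36.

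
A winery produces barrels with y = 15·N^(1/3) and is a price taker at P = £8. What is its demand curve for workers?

N(w) = (40/w)^(3/2)

MP_N = (1/3)·15·N^(-2/3) = 5·N^(-2/3).
Setting P·MP_N = w: 40·N^(-2/3) = w.
Solving for N: N^(-2/3) = w/40, so N = (40/w)^(3/2).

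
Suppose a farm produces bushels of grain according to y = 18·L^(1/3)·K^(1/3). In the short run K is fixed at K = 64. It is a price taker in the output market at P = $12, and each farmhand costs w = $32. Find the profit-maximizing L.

L* = 27

With K = 64, MP_L = (1/3)·18·L^(-2/3)·64^(1/3) = 24·L^(-2/3).
Profit maximization for a price taker requires P·MP_L = w: 12·24·L^(-2/3) = 32.
So L^(-2/3) = 1/9, which gives L = 27.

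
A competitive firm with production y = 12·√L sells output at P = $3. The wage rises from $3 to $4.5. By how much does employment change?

From P·MP_L = w with MP_L = 6·L^(-1/2), the labor demand is L(w) = (18/w)^(2).
At w = 3: L = 36. At w = 4.5: L = 16.
ΔL = 16 − 36 = -20.

ΔL = -20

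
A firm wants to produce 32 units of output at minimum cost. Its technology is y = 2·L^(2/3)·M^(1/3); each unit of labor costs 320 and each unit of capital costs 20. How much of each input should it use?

L* = 8, M* = 64

Cost minimization requires the marginal rate of technical substitution to equal the input-price ratio: MP_L/MP_M = w/r.
Here MP_L/MP_M = (2/3)·(M/L)/(1/3) = 2·(M/L). Setting this equal to 320/20 = 16 gives M = 8L.
Substituting into y = 32: 2·L^(2/3)·(8L)^(1/3) = 32.
Solving, L = 8 and M = 64.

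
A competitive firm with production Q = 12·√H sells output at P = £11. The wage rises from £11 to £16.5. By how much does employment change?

From P·MP_H = w with MP_H = 6·H^(-1/2), the labor demand is H(w) = (66/w)^(2).
At w = 11: H = 36. At w = 16.5: H = 16.
ΔH = 16 − 36 = -20.

ΔH = -20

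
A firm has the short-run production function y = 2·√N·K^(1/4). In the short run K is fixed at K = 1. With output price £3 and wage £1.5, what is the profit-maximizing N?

N* = 4

With K = 1, MP_N = (1/2)·2·N^(-1/2)·1^(1/4) = N^(-1/2).
Profit maximization for a price taker requires P·MP_N = w: 3·N^(-1/2) = 1.5.
So N^(-1/2) = 0.5, which gives N = 4.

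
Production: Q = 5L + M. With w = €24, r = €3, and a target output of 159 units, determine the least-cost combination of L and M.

The inputs are perfect substitutes, so the firm uses whichever has the lower cost per unit of output.
Cost per unit of output via L is 4.8; via M it is 3. M is cheaper.
Producing Q = 159 with M alone: L = 0, M = 159.

L* = 0, M* = 159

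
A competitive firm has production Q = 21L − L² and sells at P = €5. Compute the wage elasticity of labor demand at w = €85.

From P·MP_L = w with MP_L = 21 − 2L, labor demand is L(w) = (21 − w/5)/2.
dL/dw = −1/(10) = -0.1.
At w = 85, L = 2, so ε = (dL/dw)·(w/L) = (-0.1)·(85/2) = -4.25.

ε = -4.25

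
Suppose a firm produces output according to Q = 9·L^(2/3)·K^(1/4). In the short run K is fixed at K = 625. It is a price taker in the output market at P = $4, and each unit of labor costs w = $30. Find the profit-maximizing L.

L* = 64

With K = 625, MP_L = (2/3)·9·L^(-1/3)·625^(1/4) = 30·L^(-1/3).
Profit maximization for a price taker requires P·MP_L = w: 4·30·L^(-1/3) = 30.
So L^(-1/3) = 0.25, which gives L = 64.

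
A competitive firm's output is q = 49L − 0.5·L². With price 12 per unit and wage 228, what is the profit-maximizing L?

The marginal product of L is MP_L = 49 − L.
A price-taking firm hires until the value of the marginal product equals the wage: P·MP_L = w, so 12·(49 − L) = 228.
Then 49 − L = 19, giving L = 30.

L* = 30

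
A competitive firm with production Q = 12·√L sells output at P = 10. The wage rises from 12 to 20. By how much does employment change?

ΔL = -16

From P·MP_L = w with MP_L = 6·L^(-1/2), the labor demand is L(w) = (60/w)^(2).
At w = 12: L = 25. At w = 20: L = 9.
ΔL = 9 − 25 = -16.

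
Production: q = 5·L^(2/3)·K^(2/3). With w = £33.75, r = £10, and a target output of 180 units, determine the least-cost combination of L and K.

Cost minimization requires the marginal rate of technical substitution to equal the input-price ratio: MP_L/MP_K = w/r.
Here MP_L/MP_K = (2/3)·(K/L)/(2/3) = (K/L). Setting this equal to 33.75/10 = 3.375 gives K = 3.375L.
Substituting into q = 180: 5·L^(2/3)·(3.375L)^(2/3) = 180.
Solving, L = 8 and K = 27.

L* = 8, K* = 27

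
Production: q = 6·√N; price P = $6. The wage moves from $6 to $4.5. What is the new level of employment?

N* = 16

From P·MP_N = w with MP_N = 3·N^(-1/2), the labor demand is N(w) = (18/w)^(2).
At w = 6: N = 9. At w = 4.5: N = 16.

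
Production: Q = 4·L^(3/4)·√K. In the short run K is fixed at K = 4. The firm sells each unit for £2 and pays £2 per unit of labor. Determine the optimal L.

L* = 1296

With K = 4, MP_L = (3/4)·4·L^(-1/4)·4^(1/2) = 6·L^(-1/4).
Profit maximization for a price taker requires P·MP_L = w: 2·6·L^(-1/4) = 2.
So L^(-1/4) = 1/6, which gives L = 1296.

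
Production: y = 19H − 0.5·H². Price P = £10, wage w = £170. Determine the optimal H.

The marginal product of H is MP_H = 19 − H.
A price-taking firm hires until the value of the marginal product equals the wage: P·MP_H = w, so 10·(19 − H) = 170.
Then 19 − H = 17, giving H = 2.

H* = 2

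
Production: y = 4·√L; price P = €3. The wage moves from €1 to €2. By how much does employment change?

From P·MP_L = w with MP_L = 2·L^(-1/2), the labor demand is L(w) = (6/w)^(2).
At w = 1: L = 36. At w = 2: L = 9.
ΔL = 9 − 36 = -27.

ΔL = -27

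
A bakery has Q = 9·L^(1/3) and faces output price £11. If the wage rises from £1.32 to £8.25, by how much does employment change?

From P·MP_L = w with MP_L = 3·L^(-2/3), the labor demand is L(w) = (33/w)^(3/2).
At w = 1.32: L = 125. At w = 8.25: L = 8.
ΔL = 8 − 125 = -117.

ΔL = -117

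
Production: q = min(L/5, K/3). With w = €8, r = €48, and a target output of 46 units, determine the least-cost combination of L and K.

With a fixed-proportions technology, the cost-minimizing bundle uses no slack in either input: L/5 = K/3 = q.
So L = 5·46 = 230 and K = 3·46 = 138.

L* = 230, K* = 138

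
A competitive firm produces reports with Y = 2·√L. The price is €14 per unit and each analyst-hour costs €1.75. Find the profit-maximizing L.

MP_L = (1/2)·2·L^(-1/2) = L^(-1/2).
Profit maximization for a price taker requires P·MP_L = w: 14·L^(-1/2) = 1.75.
So L^(-1/2) = 0.125, which gives L = 64.

L* = 64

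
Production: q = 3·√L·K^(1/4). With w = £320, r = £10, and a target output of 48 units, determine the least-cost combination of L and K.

Cost minimization requires the marginal rate of technical substitution to equal the input-price ratio: MP_L/MP_K = w/r.
Here MP_L/MP_K = (1/2)·(K/L)/(1/4) = 2·(K/L). Setting this equal to 320/10 = 32 gives K = 16L.
Substituting into q = 48: 3·L^(1/2)·(16L)^(1/4) = 48.
Solving, L = 16 and K = 256.

L* = 16, K* = 256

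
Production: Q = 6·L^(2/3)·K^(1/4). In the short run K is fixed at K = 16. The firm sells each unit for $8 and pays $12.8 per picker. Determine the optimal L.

L* = 125

With K = 16, MP_L = (2/3)·6·L^(-1/3)·16^(1/4) = 8·L^(-1/3).
Profit maximization for a price taker requires P·MP_L = w: 8·8·L^(-1/3) = 12.8.
So L^(-1/3) = 0.2, which gives L = 125.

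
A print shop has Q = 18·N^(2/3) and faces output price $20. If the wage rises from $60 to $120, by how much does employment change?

ΔN = -56

From P·MP_N = w with MP_N = 12·N^(-1/3), the labor demand is N(w) = (240/w)^(3).
At w = 60: N = 64. At w = 120: N = 8.
ΔN = 8 − 64 = -56.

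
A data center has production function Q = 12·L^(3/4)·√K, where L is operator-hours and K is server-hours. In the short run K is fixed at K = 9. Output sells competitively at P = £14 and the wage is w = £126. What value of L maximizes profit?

L* = 81

With K = 9, MP_L = (3/4)·12·L^(-1/4)·9^(1/2) = 27·L^(-1/4).
Profit maximization for a price taker requires P·MP_L = w: 14·27·L^(-1/4) = 126.
So L^(-1/4) = 1/3, which gives L = 81.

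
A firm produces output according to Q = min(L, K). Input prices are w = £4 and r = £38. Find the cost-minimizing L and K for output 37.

With a fixed-proportions technology, the cost-minimizing bundle uses no slack in either input: L = K = Q.
So L = 37 and K = 37.

L* = 37, K* = 37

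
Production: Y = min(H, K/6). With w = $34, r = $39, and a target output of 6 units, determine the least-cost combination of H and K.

With a fixed-proportions technology, the cost-minimizing bundle uses no slack in either input: H = K/6 = Y.
So H = 6 and K = 6·6 = 36.

H* = 6, K* = 36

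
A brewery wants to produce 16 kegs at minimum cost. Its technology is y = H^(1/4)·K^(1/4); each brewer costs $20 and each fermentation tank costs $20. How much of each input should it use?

Cost minimization requires the marginal rate of technical substitution to equal the input-price ratio: MP_H/MP_K = w/r.
Here MP_H/MP_K = (1/4)·(K/H)/(1/4) = (K/H). Setting this equal to 20/20 = 1 gives K = H.
Substituting into y = 16: H^(1/4)·(H)^(1/4) = 16.
Solving, H = 256 and K = 256.

H* = 256, K* = 256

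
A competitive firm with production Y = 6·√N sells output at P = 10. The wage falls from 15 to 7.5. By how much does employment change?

From P·MP_N = w with MP_N = 3·N^(-1/2), the labor demand is N(w) = (30/w)^(2).
At w = 15: N = 4. At w = 7.5: N = 16.
ΔN = 16 − 4 = 12.

ΔN = 12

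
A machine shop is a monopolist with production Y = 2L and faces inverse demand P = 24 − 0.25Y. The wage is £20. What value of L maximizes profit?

Marginal revenue from the inverse demand is MR = 24 − 0.5Y.
The marginal product is MP_L = 2.
A monopolist hires until marginal revenue product equals the wage: MR·MP_L = w.
(24 − L)·2 = 20, so L = 14.

L* = 14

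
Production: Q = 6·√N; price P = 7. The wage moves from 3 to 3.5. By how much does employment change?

ΔN = -13

From P·MP_N = w with MP_N = 3·N^(-1/2), the labor demand is N(w) = (21/w)^(2).
At w = 3: N = 49. At w = 3.5: N = 36.
ΔN = 36 − 49 = -13.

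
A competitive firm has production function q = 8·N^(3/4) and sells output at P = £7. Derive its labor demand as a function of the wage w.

N(w) = 3111696/w^(4)

MP_N = (3/4)·8·N^(-1/4) = 6·N^(-1/4).
Setting P·MP_N = w: 42·N^(-1/4) = w.
Solving for N: N^(-1/4) = w/42, so N = (42/w)^(4).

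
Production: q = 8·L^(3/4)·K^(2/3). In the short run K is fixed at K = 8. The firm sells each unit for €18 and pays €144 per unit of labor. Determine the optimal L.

L* = 81

With K = 8, MP_L = (3/4)·8·L^(-1/4)·8^(2/3) = 24·L^(-1/4).
Profit maximization for a price taker requires P·MP_L = w: 18·24·L^(-1/4) = 144.
So L^(-1/4) = 1/3, which gives L = 81.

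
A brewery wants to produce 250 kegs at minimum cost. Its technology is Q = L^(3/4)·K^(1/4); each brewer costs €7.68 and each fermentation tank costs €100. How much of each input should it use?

L* = 625, K* = 16

Cost minimization requires the marginal rate of technical substitution to equal the input-price ratio: MP_L/MP_K = w/r.
Here MP_L/MP_K = (3/4)·(K/L)/(1/4) = 3·(K/L). Setting this equal to 7.68/100 = 0.0768 gives K = 0.0256L.
Substituting into Q = 250: L^(3/4)·(0.0256L)^(1/4) = 250.
Solving, L = 625 and K = 16.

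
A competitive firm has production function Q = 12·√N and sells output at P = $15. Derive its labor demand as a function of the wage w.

N(w) = 8100/w²

MP_N = (1/2)·12·N^(-1/2) = 6·N^(-1/2).
Setting P·MP_N = w: 90·N^(-1/2) = w.
Solving for N: N^(-1/2) = w/90, so N = (90/w)^(2).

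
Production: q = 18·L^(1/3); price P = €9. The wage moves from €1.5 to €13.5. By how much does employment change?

ΔL = -208

From P·MP_L = w with MP_L = 6·L^(-2/3), the labor demand is L(w) = (54/w)^(3/2).
At w = 1.5: L = 216. At w = 13.5: L = 8.
ΔL = 8 − 216 = -208.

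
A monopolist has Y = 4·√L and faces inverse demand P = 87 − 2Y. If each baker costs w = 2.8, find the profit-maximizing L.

L* = 25

Marginal revenue from the inverse demand is MR = 87 − 4Y.
The marginal product is MP_L = 2·L^(-1/2).
A monopolist hires until marginal revenue product equals the wage: MR·MP_L = w.
At L, Y = 4·√L. Substituting and solving: (87 − 16·√L)·2·L^(-1/2) = 2.8 gives L = 25.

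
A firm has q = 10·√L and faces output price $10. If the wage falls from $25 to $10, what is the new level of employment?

From P·MP_L = w with MP_L = 5·L^(-1/2), the labor demand is L(w) = (50/w)^(2).
At w = 25: L = 4. At w = 10: L = 25.

L* = 25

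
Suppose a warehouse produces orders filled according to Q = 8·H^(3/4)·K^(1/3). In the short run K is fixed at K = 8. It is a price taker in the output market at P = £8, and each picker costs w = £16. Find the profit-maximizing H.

H* = 1296

With K = 8, MP_H = (3/4)·8·H^(-1/4)·8^(1/3) = 12·H^(-1/4).
Profit maximization for a price taker requires P·MP_H = w: 8·12·H^(-1/4) = 16.
So H^(-1/4) = 1/6, which gives H = 1296.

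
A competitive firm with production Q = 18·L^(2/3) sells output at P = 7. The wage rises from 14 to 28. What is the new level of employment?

L* = 27

From P·MP_L = w with MP_L = 12·L^(-1/3), the labor demand is L(w) = (84/w)^(3).
At w = 14: L = 216. At w = 28: L = 27.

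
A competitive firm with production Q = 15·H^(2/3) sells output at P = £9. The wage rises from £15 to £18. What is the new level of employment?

H* = 125

From P·MP_H = w with MP_H = 10·H^(-1/3), the labor demand is H(w) = (90/w)^(3).
At w = 15: H = 216. At w = 18: H = 125.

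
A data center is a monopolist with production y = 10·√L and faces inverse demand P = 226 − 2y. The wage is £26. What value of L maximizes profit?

Marginal revenue from the inverse demand is MR = 226 − 4y.
The marginal product is MP_L = 5·L^(-1/2).
A monopolist hires until marginal revenue product equals the wage: MR·MP_L = w.
At L, y = 10·√L. Substituting and solving: (226 − 40·√L)·5·L^(-1/2) = 26 gives L = 25.

L* = 25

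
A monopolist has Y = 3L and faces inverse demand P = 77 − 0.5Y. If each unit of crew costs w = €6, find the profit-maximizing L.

Marginal revenue from the inverse demand is MR = 77 − Y.
The marginal product is MP_L = 3.
A monopolist hires until marginal revenue product equals the wage: MR·MP_L = w.
(77 − 3L)·3 = 6, so L = 25.

L* = 25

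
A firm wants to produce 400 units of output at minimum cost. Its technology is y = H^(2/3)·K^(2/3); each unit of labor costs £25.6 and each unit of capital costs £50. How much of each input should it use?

Cost minimization requires the marginal rate of technical substitution to equal the input-price ratio: MP_H/MP_K = w/r.
Here MP_H/MP_K = (2/3)·(K/H)/(2/3) = (K/H). Setting this equal to 25.6/50 = 0.512 gives K = 0.512H.
Substituting into y = 400: H^(2/3)·(0.512H)^(2/3) = 400.
Solving, H = 125 and K = 64.

H* = 125, K* = 64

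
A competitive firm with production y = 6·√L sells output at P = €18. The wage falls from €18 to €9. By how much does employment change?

ΔL = 27

From P·MP_L = w with MP_L = 3·L^(-1/2), the labor demand is L(w) = (54/w)^(2).
At w = 18: L = 9. At w = 9: L = 36.
ΔL = 36 − 9 = 27.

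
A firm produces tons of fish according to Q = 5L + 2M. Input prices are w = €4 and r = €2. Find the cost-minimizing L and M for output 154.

The inputs are perfect substitutes, so the firm uses whichever has the lower cost per unit of output.
Cost per unit of output via L is w/5 = 0.8; via M it is r/2 = 1. L is cheaper.
Producing Q = 154 with L alone: L = 30.8, M = 0.

L* = 30.8, M* = 0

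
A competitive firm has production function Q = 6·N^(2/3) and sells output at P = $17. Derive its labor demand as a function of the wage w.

MP_N = (2/3)·6·N^(-1/3) = 4·N^(-1/3).
Setting P·MP_N = w: 68·N^(-1/3) = w.
Solving for N: N^(-1/3) = w/68, so N = (68/w)^(3).

N(w) = 314432/w³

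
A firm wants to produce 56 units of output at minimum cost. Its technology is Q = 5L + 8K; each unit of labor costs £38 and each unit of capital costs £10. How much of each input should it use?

The inputs are perfect substitutes, so the firm uses whichever has the lower cost per unit of output.
Cost per unit of output via L is w/5 = 7.6; via K it is r/8 = 1.25. K is cheaper.
Producing Q = 56 with K alone: L = 0, K = 7.

L* = 0, K* = 7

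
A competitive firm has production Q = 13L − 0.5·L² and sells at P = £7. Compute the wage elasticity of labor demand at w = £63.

From P·MP_L = w with MP_L = 13 − L, labor demand is L(w) = 13 − w/7.
dL/dw = −1/(7) = -1/7.
At w = 63, L = 4, so ε = (dL/dw)·(w/L) = (-1/7)·(63/4) = -2.25.

ε = -2.25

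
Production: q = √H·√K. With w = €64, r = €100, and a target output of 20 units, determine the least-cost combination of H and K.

Cost minimization requires the marginal rate of technical substitution to equal the input-price ratio: MP_H/MP_K = w/r.
Here MP_H/MP_K = (1/2)·(K/H)/(1/2) = (K/H). Setting this equal to 64/100 = 0.64 gives K = 0.64H.
Substituting into q = 20: H^(1/2)·(0.64H)^(1/2) = 20.
Solving, H = 25 and K = 16.

H* = 25, K* = 16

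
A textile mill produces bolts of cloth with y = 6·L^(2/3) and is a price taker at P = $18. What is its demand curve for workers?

MP_L = (2/3)·6·L^(-1/3) = 4·L^(-1/3).
Setting P·MP_L = w: 72·L^(-1/3) = w.
Solving for L: L^(-1/3) = w/72, so L = (72/w)^(3).

L(w) = 373248/w³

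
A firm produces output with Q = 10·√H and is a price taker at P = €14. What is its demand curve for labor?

MP_H = (1/2)·10·H^(-1/2) = 5·H^(-1/2).
Setting P·MP_H = w: 70·H^(-1/2) = w.
Solving for H: H^(-1/2) = w/70, so H = (70/w)^(2).

H(w) = 4900/w²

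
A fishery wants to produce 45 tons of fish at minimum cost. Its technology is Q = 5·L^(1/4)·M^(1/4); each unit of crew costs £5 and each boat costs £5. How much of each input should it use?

L* = 81, M* = 81

Cost minimization requires the marginal rate of technical substitution to equal the input-price ratio: MP_L/MP_M = w/r.
Here MP_L/MP_M = (1/4)·(M/L)/(1/4) = (M/L). Setting this equal to 5/5 = 1 gives M = L.
Substituting into Q = 45: 5·L^(1/4)·(L)^(1/4) = 45.
Solving, L = 81 and M = 81.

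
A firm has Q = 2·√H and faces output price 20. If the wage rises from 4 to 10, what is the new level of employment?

H* = 4

From P·MP_H = w with MP_H = H^(-1/2), the labor demand is H(w) = (20/w)^(2).
At w = 4: H = 25. At w = 10: H = 4.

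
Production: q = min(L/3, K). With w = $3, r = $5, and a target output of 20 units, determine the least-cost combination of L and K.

L* = 60, K* = 20

With a fixed-proportions technology, the cost-minimizing bundle uses no slack in either input: L/3 = K = q.
So L = 3·20 = 60 and K = 20.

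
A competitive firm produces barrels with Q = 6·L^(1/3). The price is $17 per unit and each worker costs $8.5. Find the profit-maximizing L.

L* = 8

MP_L = (1/3)·6·L^(-2/3) = 2·L^(-2/3).
Profit maximization for a price taker requires P·MP_L = w: 17·2·L^(-2/3) = 8.5.
So L^(-2/3) = 0.25, which gives L = 8.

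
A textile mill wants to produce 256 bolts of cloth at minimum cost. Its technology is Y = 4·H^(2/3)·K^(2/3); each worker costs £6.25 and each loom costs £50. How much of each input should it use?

Cost minimization requires the marginal rate of technical substitution to equal the input-price ratio: MP_H/MP_K = w/r.
Here MP_H/MP_K = (2/3)·(K/H)/(2/3) = (K/H). Setting this equal to 6.25/50 = 0.125 gives K = 0.125H.
Substituting into Y = 256: 4·H^(2/3)·(0.125H)^(2/3) = 256.
Solving, H = 64 and K = 8.

H* = 64, K* = 8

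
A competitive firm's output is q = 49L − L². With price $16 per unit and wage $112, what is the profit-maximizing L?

The marginal product of L is MP_L = 49 − 2L.
A price-taking firm hires until the value of the marginal product equals the wage: P·MP_L = w, so 16·(49 − 2L) = 112.
Then 49 − 2L = 7, giving L = 21.

L* = 21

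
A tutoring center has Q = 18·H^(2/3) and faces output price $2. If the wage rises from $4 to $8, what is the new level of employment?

From P·MP_H = w with MP_H = 12·H^(-1/3), the labor demand is H(w) = (24/w)^(3).
At w = 4: H = 216. At w = 8: H = 27.

H* = 27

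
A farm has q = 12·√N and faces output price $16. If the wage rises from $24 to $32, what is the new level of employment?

N* = 9

From P·MP_N = w with MP_N = 6·N^(-1/2), the labor demand is N(w) = (96/w)^(2).
At w = 24: N = 16. At w = 32: N = 9.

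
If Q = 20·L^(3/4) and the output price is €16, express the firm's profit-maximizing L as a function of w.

MP_L = (3/4)·20·L^(-1/4) = 15·L^(-1/4).
Setting P·MP_L = w: 240·L^(-1/4) = w.
Solving for L: L^(-1/4) = w/240, so L = (240/w)^(4).

L(w) = (240/w)^(4)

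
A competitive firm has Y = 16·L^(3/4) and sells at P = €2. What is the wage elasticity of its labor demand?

MP_L = (3/4)·16·L^(-1/4), so P·MP_L = w gives 24·L^(-1/4) = w.
Solving, L(w) = (24/w)^(4). This is a constant-elasticity form: L ∝ w^(−4), so ε = −4.

ε = -4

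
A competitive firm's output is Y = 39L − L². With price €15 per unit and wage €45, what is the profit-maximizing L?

L* = 18

The marginal product of L is MP_L = 39 − 2L.
A price-taking firm hires until the value of the marginal product equals the wage: P·MP_L = w, so 15·(39 − 2L) = 45.
Then 39 − 2L = 3, giving L = 18.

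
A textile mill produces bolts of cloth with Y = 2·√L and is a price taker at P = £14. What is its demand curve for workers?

L(w) = 196/w²

MP_L = (1/2)·2·L^(-1/2) = L^(-1/2).
Setting P·MP_L = w: 14·L^(-1/2) = w.
Solving for L: L^(-1/2) = w/14, so L = (14/w)^(2).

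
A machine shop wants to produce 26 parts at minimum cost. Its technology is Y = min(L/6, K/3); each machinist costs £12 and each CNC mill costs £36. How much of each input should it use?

With a fixed-proportions technology, the cost-minimizing bundle uses no slack in either input: L/6 = K/3 = Y.
So L = 6·26 = 156 and K = 3·26 = 78.

L* = 156, K* = 78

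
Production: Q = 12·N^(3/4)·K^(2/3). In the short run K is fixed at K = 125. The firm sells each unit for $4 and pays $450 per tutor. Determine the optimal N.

With K = 125, MP_N = (3/4)·12·N^(-1/4)·125^(2/3) = 225·N^(-1/4).
Profit maximization for a price taker requires P·MP_N = w: 4·225·N^(-1/4) = 450.
So N^(-1/4) = 0.5, which gives N = 16.

N* = 16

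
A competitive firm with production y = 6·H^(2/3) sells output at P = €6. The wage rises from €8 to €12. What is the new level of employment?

H* = 8

From P·MP_H = w with MP_H = 4·H^(-1/3), the labor demand is H(w) = (24/w)^(3).
At w = 8: H = 27. At w = 12: H = 8.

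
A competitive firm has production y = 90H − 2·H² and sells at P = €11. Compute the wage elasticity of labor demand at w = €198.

ε = -0.25

From P·MP_H = w with MP_H = 90 − 4H, labor demand is H(w) = (90 − w/11)/4.
dH/dw = −1/(44) = -1/44.
At w = 198, H = 18, so ε = (dH/dw)·(w/H) = (-1/44)·(198/18) = -0.25.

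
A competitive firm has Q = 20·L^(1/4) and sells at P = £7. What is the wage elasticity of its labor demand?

ε = -4/3

MP_L = (1/4)·20·L^(-3/4), so P·MP_L = w gives 35·L^(-3/4) = w.
Solving, L(w) = (35/w)^(4/3). This is a constant-elasticity form: L ∝ w^(−4/3), so ε = −4/3.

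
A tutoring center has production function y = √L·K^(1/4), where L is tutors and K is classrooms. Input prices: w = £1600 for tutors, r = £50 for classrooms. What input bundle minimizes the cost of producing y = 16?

Cost minimization requires the marginal rate of technical substitution to equal the input-price ratio: MP_L/MP_K = w/r.
Here MP_L/MP_K = (1/2)·(K/L)/(1/4) = 2·(K/L). Setting this equal to 1600/50 = 32 gives K = 16L.
Substituting into y = 16: L^(1/2)·(16L)^(1/4) = 16.
Solving, L = 16 and K = 256.

L* = 16, K* = 256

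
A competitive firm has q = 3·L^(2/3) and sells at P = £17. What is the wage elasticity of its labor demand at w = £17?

MP_L = (2/3)·3·L^(-1/3), so P·MP_L = w gives 34·L^(-1/3) = w.
Solving, L(w) = (34/w)^(3). This is a constant-elasticity form: L ∝ w^(−3), so ε = −3.

ε = -3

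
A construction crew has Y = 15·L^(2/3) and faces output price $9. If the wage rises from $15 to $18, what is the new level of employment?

L* = 125

From P·MP_L = w with MP_L = 10·L^(-1/3), the labor demand is L(w) = (90/w)^(3).
At w = 15: L = 216. At w = 18: L = 125.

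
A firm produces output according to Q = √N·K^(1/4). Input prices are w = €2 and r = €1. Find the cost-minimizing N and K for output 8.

N* = 16, K* = 16

Cost minimization requires the marginal rate of technical substitution to equal the input-price ratio: MP_N/MP_K = w/r.
Here MP_N/MP_K = (1/2)·(K/N)/(1/4) = 2·(K/N). Setting this equal to 2/1 = 2 gives K = N.
Substituting into Q = 8: N^(1/2)·(N)^(1/4) = 8.
Solving, N = 16 and K = 16.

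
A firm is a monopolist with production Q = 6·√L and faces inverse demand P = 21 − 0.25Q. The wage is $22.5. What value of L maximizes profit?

Marginal revenue from the inverse demand is MR = 21 − 0.5Q.
The marginal product is MP_L = 3·L^(-1/2).
A monopolist hires until marginal revenue product equals the wage: MR·MP_L = w.
At L, Q = 6·√L. Substituting and solving: (21 − 3·√L)·3·L^(-1/2) = 22.5 gives L = 4.

L* = 4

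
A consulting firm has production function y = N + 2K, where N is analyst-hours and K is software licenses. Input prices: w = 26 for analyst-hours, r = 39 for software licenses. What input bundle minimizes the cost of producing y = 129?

N* = 0, K* = 64.5

The inputs are perfect substitutes, so the firm uses whichever has the lower cost per unit of output.
Cost per unit of output via N is 26; via K it is 19.5. K is cheaper.
Producing y = 129 with K alone: N = 0, K = 64.5.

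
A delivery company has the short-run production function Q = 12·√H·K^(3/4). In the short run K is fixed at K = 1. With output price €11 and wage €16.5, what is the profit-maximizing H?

H* = 16

With K = 1, MP_H = (1/2)·12·H^(-1/2)·1^(3/4) = 6·H^(-1/2).
Profit maximization for a price taker requires P·MP_H = w: 11·6·H^(-1/2) = 16.5.
So H^(-1/2) = 0.25, which gives H = 16.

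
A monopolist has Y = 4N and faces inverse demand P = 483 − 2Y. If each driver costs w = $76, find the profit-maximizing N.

Marginal revenue from the inverse demand is MR = 483 − 4Y.
The marginal product is MP_N = 4.
A monopolist hires until marginal revenue product equals the wage: MR·MP_N = w.
(483 − 16N)·4 = 76, so N = 29.

N* = 29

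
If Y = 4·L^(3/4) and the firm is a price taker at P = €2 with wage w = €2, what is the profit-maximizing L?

L* = 81

MP_L = (3/4)·4·L^(-1/4) = 3·L^(-1/4).
Profit maximization for a price taker requires P·MP_L = w: 2·3·L^(-1/4) = 2.
So L^(-1/4) = 1/3, which gives L = 81.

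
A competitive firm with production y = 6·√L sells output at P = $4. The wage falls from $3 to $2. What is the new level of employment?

From P·MP_L = w with MP_L = 3·L^(-1/2), the labor demand is L(w) = (12/w)^(2).
At w = 3: L = 16. At w = 2: L = 36.

L* = 36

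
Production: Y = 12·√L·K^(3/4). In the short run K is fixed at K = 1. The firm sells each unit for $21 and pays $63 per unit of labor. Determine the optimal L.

With K = 1, MP_L = (1/2)·12·L^(-1/2)·1^(3/4) = 6·L^(-1/2).
Profit maximization for a price taker requires P·MP_L = w: 21·6·L^(-1/2) = 63.
So L^(-1/2) = 0.5, which gives L = 4.

L* = 4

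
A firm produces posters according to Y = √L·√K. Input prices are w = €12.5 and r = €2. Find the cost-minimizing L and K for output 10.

L* = 4, K* = 25

Cost minimization requires the marginal rate of technical substitution to equal the input-price ratio: MP_L/MP_K = w/r.
Here MP_L/MP_K = (1/2)·(K/L)/(1/2) = (K/L). Setting this equal to 12.5/2 = 6.25 gives K = 6.25L.
Substituting into Y = 10: L^(1/2)·(6.25L)^(1/2) = 10.
Solving, L = 4 and K = 25.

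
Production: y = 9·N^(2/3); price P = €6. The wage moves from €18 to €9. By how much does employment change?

ΔN = 56

From P·MP_N = w with MP_N = 6·N^(-1/3), the labor demand is N(w) = (36/w)^(3).
At w = 18: N = 8. At w = 9: N = 64.
ΔN = 64 − 8 = 56.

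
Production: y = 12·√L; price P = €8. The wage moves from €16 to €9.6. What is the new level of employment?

L* = 25

From P·MP_L = w with MP_L = 6·L^(-1/2), the labor demand is L(w) = (48/w)^(2).
At w = 16: L = 9. At w = 9.6: L = 25.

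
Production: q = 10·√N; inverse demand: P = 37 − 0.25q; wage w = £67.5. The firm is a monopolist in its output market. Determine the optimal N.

N* = 4

Marginal revenue from the inverse demand is MR = 37 − 0.5q.
The marginal product is MP_N = 5·N^(-1/2).
A monopolist hires until marginal revenue product equals the wage: MR·MP_N = w.
At N, q = 10·√N. Substituting and solving: (37 − 5·√N)·5·N^(-1/2) = 67.5 gives N = 4.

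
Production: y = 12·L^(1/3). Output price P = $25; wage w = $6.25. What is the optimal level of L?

L* = 64

MP_L = (1/3)·12·L^(-2/3) = 4·L^(-2/3).
Profit maximization for a price taker requires P·MP_L = w: 25·4·L^(-2/3) = 6.25.
So L^(-2/3) = 0.0625, which gives L = 64.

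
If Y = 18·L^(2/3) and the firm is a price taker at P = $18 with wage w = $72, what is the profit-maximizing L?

L* = 27

MP_L = (2/3)·18·L^(-1/3) = 12·L^(-1/3).
Profit maximization for a price taker requires P·MP_L = w: 18·12·L^(-1/3) = 72.
So L^(-1/3) = 1/3, which gives L = 27.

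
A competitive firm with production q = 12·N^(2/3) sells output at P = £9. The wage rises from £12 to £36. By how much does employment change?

From P·MP_N = w with MP_N = 8·N^(-1/3), the labor demand is N(w) = (72/w)^(3).
At w = 12: N = 216. At w = 36: N = 8.
ΔN = 8 − 216 = -208.

ΔN = -208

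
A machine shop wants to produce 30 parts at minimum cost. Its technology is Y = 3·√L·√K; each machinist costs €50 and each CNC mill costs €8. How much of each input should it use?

L* = 4, K* = 25

Cost minimization requires the marginal rate of technical substitution to equal the input-price ratio: MP_L/MP_K = w/r.
Here MP_L/MP_K = (1/2)·(K/L)/(1/2) = (K/L). Setting this equal to 50/8 = 6.25 gives K = 6.25L.
Substituting into Y = 30: 3·L^(1/2)·(6.25L)^(1/2) = 30.
Solving, L = 4 and K = 25.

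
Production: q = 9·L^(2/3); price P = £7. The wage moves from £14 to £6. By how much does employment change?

ΔL = 316

From P·MP_L = w with MP_L = 6·L^(-1/3), the labor demand is L(w) = (42/w)^(3).
At w = 14: L = 27. At w = 6: L = 343.
ΔL = 343 − 27 = 316.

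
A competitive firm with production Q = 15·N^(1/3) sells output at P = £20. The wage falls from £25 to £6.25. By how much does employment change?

ΔN = 56

From P·MP_N = w with MP_N = 5·N^(-2/3), the labor demand is N(w) = (100/w)^(3/2).
At w = 25: N = 8. At w = 6.25: N = 64.
ΔN = 64 − 8 = 56.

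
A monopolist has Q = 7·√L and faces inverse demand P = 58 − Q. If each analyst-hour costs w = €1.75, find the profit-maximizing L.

L* = 16

Marginal revenue from the inverse demand is MR = 58 − 2Q.
The marginal product is MP_L = 3.5·L^(-1/2).
A monopolist hires until marginal revenue product equals the wage: MR·MP_L = w.
At L, Q = 7·√L. Substituting and solving: (58 − 14·√L)·3.5·L^(-1/2) = 1.75 gives L = 16.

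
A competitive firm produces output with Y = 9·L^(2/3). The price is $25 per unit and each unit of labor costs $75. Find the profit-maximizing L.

MP_L = (2/3)·9·L^(-1/3) = 6·L^(-1/3).
Profit maximization for a price taker requires P·MP_L = w: 25·6·L^(-1/3) = 75.
So L^(-1/3) = 0.5, which gives L = 8.

L* = 8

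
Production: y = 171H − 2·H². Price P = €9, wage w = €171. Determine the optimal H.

The marginal product of H is MP_H = 171 − 4H.
A price-taking firm hires until the value of the marginal product equals the wage: P·MP_H = w, so 9·(171 − 4H) = 171.
Then 171 − 4H = 19, giving H = 38.

H* = 38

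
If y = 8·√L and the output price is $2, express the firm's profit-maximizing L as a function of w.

MP_L = (1/2)·8·L^(-1/2) = 4·L^(-1/2).
Setting P·MP_L = w: 8·L^(-1/2) = w.
Solving for L: L^(-1/2) = w/8, so L = (8/w)^(2).

L(w) = 64/w²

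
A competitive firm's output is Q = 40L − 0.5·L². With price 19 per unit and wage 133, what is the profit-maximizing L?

The marginal product of L is MP_L = 40 − L.
A price-taking firm hires until the value of the marginal product equals the wage: P·MP_L = w, so 19·(40 − L) = 133.
Then 40 − L = 7, giving L = 33.

L* = 33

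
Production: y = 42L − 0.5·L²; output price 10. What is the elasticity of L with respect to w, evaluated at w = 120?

From P·MP_L = w with MP_L = 42 − L, labor demand is L(w) = 42 − w/10.
dL/dw = −1/(10) = -0.1.
At w = 120, L = 30, so ε = (dL/dw)·(w/L) = (-0.1)·(120/30) = -0.4.

ε = -0.4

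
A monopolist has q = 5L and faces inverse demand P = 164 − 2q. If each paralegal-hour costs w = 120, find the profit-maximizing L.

L* = 7

Marginal revenue from the inverse demand is MR = 164 − 4q.
The marginal product is MP_L = 5.
A monopolist hires until marginal revenue product equals the wage: MR·MP_L = w.
(164 − 20L)·5 = 120, so L = 7.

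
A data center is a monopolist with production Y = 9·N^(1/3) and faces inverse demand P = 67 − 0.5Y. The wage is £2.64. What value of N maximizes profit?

Marginal revenue from the inverse demand is MR = 67 − Y.
The marginal product is MP_N = 3·N^(-2/3).
A monopolist hires until marginal revenue product equals the wage: MR·MP_N = w.
At N, Y = 9·N^(1/3). Substituting and solving: (67 − 9·N^(1/3))·3·N^(-2/3) = 2.64 gives N = 125.

N* = 125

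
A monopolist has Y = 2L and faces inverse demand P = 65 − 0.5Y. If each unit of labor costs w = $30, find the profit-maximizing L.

Marginal revenue from the inverse demand is MR = 65 − Y.
The marginal product is MP_L = 2.
A monopolist hires until marginal revenue product equals the wage: MR·MP_L = w.
(65 − 2L)·2 = 30, so L = 25.

L* = 25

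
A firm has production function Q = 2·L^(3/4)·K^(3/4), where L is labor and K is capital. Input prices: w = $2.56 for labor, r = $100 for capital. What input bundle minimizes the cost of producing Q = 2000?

L* = 625, K* = 16

Cost minimization requires the marginal rate of technical substitution to equal the input-price ratio: MP_L/MP_K = w/r.
Here MP_L/MP_K = (3/4)·(K/L)/(3/4) = (K/L). Setting this equal to 2.56/100 = 0.0256 gives K = 0.0256L.
Substituting into Q = 2000: 2·L^(3/4)·(0.0256L)^(3/4) = 2000.
Solving, L = 625 and K = 16.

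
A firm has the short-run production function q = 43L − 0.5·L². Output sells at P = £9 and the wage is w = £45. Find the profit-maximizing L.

The marginal product of L is MP_L = 43 − L.
A price-taking firm hires until the value of the marginal product equals the wage: P·MP_L = w, so 9·(43 − L) = 45.
Then 43 − L = 5, giving L = 38.

L* = 38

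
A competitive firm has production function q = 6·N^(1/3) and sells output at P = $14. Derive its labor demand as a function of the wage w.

MP_N = (1/3)·6·N^(-2/3) = 2·N^(-2/3).
Setting P·MP_N = w: 28·N^(-2/3) = w.
Solving for N: N^(-2/3) = w/28, so N = (28/w)^(3/2).

N(w) = (28/w)^(3/2)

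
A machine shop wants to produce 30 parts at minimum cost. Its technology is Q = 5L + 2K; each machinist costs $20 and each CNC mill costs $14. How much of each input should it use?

The inputs are perfect substitutes, so the firm uses whichever has the lower cost per unit of output.
Cost per unit of output via L is w/5 = 4; via K it is r/2 = 7. L is cheaper.
Producing Q = 30 with L alone: L = 6, K = 0.

L* = 6, K* = 0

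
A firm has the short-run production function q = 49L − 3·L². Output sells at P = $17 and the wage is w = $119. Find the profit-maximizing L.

L* = 7

The marginal product of L is MP_L = 49 − 6L.
A price-taking firm hires until the value of the marginal product equals the wage: P·MP_L = w, so 17·(49 − 6L) = 119.
Then 49 − 6L = 7, giving L = 7.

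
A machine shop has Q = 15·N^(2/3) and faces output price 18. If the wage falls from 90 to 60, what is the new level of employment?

From P·MP_N = w with MP_N = 10·N^(-1/3), the labor demand is N(w) = (180/w)^(3).
At w = 90: N = 8. At w = 60: N = 27.

N* = 27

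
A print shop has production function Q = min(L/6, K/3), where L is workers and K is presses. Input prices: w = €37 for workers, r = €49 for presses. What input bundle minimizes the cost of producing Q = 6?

With a fixed-proportions technology, the cost-minimizing bundle uses no slack in either input: L/6 = K/3 = Q.
So L = 6·6 = 36 and K = 3·6 = 18.

L* = 36, K* = 18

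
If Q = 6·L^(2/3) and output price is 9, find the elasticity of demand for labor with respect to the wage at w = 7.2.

MP_L = (2/3)·6·L^(-1/3), so P·MP_L = w gives 36·L^(-1/3) = w.
Solving, L(w) = (36/w)^(3). This is a constant-elasticity form: L ∝ w^(−3), so ε = −3.

ε = -3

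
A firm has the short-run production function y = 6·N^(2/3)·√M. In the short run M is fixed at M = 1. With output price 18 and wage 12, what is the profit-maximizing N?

N* = 216

With M = 1, MP_N = (2/3)·6·N^(-1/3)·1^(1/2) = 4·N^(-1/3).
Profit maximization for a price taker requires P·MP_N = w: 18·4·N^(-1/3) = 12.
So N^(-1/3) = 1/6, which gives N = 216.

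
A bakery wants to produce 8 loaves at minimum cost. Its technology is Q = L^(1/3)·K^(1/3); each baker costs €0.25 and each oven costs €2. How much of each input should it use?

Cost minimization requires the marginal rate of technical substitution to equal the input-price ratio: MP_L/MP_K = w/r.
Here MP_L/MP_K = (1/3)·(K/L)/(1/3) = (K/L). Setting this equal to 0.25/2 = 0.125 gives K = 0.125L.
Substituting into Q = 8: L^(1/3)·(0.125L)^(1/3) = 8.
Solving, L = 64 and K = 8.

L* = 64, K* = 8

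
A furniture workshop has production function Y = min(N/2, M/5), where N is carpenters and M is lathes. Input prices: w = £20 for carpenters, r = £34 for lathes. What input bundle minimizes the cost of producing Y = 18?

N* = 36, M* = 90

With a fixed-proportions technology, the cost-minimizing bundle uses no slack in either input: N/2 = M/5 = Y.
So N = 2·18 = 36 and M = 5·18 = 90.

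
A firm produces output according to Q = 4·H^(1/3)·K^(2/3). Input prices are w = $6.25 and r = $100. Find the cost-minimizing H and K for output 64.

Cost minimization requires the marginal rate of technical substitution to equal the input-price ratio: MP_H/MP_K = w/r.
Here MP_H/MP_K = (1/3)·(K/H)/(2/3) = 0.5·(K/H). Setting this equal to 6.25/100 = 0.0625 gives K = 0.125H.
Substituting into Q = 64: 4·H^(1/3)·(0.125H)^(2/3) = 64.
Solving, H = 64 and K = 8.

H* = 64, K* = 8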